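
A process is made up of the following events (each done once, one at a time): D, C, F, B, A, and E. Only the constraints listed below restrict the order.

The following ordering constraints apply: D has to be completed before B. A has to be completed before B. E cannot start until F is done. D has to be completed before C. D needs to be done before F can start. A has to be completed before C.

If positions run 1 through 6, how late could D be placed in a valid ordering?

2

The events that are forced after D, directly or by a chain of constraints, are C, F, B, E. That's 4 events.
With 4 mandatory successors out of 6 events total, the latest slot for D is 6−4 = 2, and it's reachable by doing all non-successors before D.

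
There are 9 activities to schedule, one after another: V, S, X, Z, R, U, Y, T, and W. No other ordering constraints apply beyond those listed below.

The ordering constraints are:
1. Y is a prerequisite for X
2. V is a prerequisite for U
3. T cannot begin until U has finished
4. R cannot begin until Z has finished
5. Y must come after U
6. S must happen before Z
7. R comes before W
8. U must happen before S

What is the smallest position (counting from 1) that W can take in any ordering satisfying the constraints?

6

Every activity that must precede W has to come before it. Tracing all chains that end at W, those activities are: V, S, Z, R, U — 5 in total.
So at minimum 5 activities come before W, putting W no earlier than position 6. That position is achievable by scheduling exactly those predecessors first.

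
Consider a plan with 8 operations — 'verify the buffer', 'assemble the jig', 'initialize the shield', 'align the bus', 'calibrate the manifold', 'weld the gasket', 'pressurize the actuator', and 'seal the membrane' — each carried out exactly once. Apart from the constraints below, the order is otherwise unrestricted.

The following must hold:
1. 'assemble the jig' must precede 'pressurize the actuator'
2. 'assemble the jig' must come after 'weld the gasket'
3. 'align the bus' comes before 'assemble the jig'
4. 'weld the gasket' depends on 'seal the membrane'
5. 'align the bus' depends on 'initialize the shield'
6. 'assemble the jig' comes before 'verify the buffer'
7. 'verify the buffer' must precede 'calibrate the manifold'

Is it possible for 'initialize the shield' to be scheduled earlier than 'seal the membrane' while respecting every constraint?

Yes

Nothing in the constraints forces 'seal the membrane' before 'initialize the shield' — there is no chain from 'seal the membrane' to 'initialize the shield'.
So a valid ordering placing 'initialize the shield' earlier than 'seal the membrane' exists.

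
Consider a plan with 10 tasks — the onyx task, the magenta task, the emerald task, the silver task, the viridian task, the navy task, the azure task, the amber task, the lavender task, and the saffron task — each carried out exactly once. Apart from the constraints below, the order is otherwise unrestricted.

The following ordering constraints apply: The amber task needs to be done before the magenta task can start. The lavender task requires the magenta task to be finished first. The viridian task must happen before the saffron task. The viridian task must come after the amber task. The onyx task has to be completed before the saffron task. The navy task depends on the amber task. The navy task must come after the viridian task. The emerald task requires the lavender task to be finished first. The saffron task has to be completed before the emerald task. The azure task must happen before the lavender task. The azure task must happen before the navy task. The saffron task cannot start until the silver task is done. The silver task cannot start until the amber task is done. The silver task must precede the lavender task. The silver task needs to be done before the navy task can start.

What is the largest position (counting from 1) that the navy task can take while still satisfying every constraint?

The navy task has no required successors, so nothing stops it from going last (position 10).

10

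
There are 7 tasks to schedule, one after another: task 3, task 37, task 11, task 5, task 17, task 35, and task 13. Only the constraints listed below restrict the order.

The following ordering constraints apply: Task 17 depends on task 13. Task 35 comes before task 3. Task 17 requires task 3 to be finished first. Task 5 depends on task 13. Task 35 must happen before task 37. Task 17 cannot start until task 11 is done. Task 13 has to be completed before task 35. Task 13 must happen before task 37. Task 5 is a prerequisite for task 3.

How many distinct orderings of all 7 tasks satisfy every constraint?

The tasks with no prerequisites are task 11, task 13; any of them can be placed first.
Systematically extending each partial ordering one task at a time and counting, there are 40 complete orderings.

40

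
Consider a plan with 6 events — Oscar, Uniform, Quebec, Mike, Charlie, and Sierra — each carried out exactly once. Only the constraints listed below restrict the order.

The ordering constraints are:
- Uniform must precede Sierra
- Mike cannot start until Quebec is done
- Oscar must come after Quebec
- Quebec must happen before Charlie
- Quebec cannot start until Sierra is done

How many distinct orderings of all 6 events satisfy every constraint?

Uniform is the only event with nothing required before it, so every ordering starts there.
Counting all ways to extend the partial order to a total order gives 6.

6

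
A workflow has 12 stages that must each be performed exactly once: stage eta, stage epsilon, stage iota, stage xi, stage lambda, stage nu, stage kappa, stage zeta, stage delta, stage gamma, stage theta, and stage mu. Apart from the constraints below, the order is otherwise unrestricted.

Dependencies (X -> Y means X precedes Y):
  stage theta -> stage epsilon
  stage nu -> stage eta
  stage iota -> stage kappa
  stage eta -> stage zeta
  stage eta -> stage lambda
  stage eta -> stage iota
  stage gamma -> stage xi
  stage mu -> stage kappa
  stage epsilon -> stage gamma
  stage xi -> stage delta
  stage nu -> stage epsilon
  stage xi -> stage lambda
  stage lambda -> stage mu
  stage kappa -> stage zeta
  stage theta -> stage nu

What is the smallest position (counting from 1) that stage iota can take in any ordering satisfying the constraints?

The stages that are forced before stage iota, directly or transitively, are stage eta, stage nu, stage theta. That's 3 stages.
With 3 mandatory predecessors, the earliest stage iota can sit is position 3+1 = 4, and placing just those 3 first achieves it.

4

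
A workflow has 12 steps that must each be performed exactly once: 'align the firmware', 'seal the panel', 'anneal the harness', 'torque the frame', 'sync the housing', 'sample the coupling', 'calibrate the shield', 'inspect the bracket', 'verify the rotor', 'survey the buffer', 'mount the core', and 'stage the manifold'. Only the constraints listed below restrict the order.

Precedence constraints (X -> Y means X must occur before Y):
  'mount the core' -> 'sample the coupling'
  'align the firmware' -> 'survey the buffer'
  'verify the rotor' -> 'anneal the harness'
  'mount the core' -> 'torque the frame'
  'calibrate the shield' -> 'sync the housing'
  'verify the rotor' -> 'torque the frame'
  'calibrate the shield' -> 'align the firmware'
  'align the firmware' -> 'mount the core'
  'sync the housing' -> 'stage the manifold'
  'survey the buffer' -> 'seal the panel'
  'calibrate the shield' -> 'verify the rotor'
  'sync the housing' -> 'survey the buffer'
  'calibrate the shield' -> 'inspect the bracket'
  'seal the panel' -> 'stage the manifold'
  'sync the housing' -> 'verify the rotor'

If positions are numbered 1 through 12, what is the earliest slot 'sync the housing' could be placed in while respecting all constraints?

2

The only step forced before 'sync the housing' (directly or transitively) is 'calibrate the shield'.
So at minimum 1 step comes before 'sync the housing', putting 'sync the housing' no earlier than position 2. That position is achievable by scheduling exactly that predecessor first.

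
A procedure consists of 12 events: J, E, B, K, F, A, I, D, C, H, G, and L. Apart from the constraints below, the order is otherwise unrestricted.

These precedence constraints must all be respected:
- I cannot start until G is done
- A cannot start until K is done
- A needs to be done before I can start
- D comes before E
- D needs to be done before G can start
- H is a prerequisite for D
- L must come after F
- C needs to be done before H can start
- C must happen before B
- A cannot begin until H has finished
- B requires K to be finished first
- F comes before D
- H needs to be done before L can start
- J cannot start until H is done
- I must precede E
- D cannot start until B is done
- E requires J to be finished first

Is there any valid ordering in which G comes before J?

Nothing in the constraints forces J before G — there is no chain from J to G.
So a valid ordering placing G earlier than J exists.

Yes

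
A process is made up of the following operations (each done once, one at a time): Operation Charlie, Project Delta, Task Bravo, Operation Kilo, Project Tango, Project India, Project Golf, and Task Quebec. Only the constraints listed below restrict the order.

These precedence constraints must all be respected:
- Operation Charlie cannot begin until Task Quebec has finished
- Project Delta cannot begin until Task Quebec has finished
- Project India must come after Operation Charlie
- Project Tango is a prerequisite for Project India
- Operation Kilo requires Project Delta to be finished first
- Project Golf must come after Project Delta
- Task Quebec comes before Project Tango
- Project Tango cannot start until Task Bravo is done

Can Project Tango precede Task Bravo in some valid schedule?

No

The constraints give a chain Task Bravo → Project Tango, which forces Task Bravo before Project Tango.
So no valid ordering can have Project Tango before Task Bravo.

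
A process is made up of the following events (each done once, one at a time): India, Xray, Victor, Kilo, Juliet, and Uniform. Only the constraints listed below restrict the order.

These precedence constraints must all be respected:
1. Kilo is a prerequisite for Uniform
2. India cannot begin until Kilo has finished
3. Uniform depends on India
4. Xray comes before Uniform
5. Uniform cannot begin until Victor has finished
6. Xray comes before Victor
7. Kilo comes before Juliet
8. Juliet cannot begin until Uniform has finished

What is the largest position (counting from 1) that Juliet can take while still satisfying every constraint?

6

Juliet has no required successors, so nothing stops it from going last (position 6).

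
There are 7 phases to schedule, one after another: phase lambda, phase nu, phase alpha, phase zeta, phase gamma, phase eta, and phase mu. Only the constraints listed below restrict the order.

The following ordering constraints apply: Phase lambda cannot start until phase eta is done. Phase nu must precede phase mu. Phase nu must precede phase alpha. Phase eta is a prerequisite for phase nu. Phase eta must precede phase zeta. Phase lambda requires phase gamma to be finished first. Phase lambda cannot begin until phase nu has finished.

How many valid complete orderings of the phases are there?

138

2 phases have no prerequisites (phase gamma, phase eta), so any of them could come first.
Counting all ways to extend the partial order to a total order gives 138.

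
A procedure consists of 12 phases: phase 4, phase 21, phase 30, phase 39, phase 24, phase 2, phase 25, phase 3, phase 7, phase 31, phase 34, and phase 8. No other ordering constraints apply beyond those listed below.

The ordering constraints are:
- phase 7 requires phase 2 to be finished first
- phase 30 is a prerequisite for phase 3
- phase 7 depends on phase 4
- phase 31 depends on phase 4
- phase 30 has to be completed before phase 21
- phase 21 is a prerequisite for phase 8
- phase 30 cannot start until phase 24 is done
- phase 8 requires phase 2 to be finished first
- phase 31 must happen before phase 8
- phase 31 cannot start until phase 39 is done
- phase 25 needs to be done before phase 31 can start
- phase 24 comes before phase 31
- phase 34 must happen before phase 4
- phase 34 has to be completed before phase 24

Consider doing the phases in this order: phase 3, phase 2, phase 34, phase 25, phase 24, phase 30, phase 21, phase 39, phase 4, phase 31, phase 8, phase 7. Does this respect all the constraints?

No

The sequence places phase 3 ahead of phase 30.
Since phase 30 is required before phase 3, the ordering is invalid.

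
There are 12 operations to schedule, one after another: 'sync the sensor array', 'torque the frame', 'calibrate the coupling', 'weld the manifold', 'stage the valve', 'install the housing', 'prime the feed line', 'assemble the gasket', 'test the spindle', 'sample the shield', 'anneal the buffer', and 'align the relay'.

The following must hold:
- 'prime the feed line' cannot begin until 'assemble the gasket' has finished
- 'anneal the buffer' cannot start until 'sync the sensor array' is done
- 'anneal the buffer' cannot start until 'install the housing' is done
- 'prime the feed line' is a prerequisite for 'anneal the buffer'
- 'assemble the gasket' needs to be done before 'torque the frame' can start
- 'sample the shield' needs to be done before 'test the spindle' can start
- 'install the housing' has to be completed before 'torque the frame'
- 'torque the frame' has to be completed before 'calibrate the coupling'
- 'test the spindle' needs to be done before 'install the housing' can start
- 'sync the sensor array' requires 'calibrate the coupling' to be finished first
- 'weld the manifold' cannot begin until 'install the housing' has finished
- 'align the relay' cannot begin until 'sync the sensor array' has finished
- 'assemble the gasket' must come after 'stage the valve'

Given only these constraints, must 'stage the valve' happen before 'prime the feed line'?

Yes

There is a constraint chain 'stage the valve' → 'assemble the gasket' → 'prime the feed line'.
So 'stage the valve' must precede 'prime the feed line' in any valid ordering.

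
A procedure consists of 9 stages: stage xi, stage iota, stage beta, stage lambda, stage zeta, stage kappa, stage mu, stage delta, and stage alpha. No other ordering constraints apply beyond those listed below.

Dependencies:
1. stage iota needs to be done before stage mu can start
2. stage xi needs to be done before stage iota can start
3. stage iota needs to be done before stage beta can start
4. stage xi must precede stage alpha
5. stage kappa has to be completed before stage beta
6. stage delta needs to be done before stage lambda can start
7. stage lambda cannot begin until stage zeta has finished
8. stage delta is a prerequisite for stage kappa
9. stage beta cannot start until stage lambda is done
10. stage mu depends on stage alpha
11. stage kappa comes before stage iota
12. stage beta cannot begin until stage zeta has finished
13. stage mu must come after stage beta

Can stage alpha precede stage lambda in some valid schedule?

Yes

Nothing in the constraints forces stage lambda before stage alpha — there is no chain from stage lambda to stage alpha.
So a valid ordering placing stage alpha earlier than stage lambda exists.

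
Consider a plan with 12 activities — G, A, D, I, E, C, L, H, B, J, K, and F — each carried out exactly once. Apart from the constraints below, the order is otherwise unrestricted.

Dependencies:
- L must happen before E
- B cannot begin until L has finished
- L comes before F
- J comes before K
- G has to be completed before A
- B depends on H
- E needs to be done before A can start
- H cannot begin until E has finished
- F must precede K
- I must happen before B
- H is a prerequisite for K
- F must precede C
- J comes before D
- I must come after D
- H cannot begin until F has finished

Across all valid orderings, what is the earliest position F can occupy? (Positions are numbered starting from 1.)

2

Working backwards through the constraints from F, its only required predecessor is L.
So at minimum 1 activity comes before F, putting F no earlier than position 2. That position is achievable by scheduling exactly that predecessor first.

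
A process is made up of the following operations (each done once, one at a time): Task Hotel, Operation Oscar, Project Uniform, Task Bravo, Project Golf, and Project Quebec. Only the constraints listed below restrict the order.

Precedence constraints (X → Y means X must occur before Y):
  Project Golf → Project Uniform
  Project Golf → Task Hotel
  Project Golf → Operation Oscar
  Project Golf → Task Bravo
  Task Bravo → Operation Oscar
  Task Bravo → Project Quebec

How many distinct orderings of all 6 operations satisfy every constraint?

Only Project Golf has no prerequisites, so it must go first.
Systematically extending each partial ordering one operation at a time and counting, there are 40 complete orderings.

40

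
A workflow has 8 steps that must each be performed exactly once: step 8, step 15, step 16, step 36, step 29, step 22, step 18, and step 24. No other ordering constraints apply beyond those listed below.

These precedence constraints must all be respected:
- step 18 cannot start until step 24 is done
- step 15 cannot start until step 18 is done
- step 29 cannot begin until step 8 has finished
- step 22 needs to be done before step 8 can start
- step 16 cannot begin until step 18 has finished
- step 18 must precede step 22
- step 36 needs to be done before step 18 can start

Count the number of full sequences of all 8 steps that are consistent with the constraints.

40

2 steps have no prerequisites (step 36, step 24), so any of them could come first.
Enumerating by repeatedly choosing an available step (one whose prerequisites are all placed) gives 40 distinct complete orderings.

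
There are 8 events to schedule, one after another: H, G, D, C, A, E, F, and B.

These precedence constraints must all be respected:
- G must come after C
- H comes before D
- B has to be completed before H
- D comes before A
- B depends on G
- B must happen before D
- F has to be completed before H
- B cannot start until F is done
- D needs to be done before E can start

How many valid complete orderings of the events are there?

The events with no prerequisites are C, F; any of them can be placed first.
Counting all ways to extend the partial order to a total order gives 6.

6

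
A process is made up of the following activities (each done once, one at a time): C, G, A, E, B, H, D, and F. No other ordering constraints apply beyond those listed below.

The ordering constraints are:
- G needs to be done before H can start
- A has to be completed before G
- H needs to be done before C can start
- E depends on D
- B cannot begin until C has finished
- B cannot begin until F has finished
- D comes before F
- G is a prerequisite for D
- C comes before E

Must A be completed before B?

Yes

Chaining the stated constraints: A → G → H → C → B.
Hence A necessarily comes before B.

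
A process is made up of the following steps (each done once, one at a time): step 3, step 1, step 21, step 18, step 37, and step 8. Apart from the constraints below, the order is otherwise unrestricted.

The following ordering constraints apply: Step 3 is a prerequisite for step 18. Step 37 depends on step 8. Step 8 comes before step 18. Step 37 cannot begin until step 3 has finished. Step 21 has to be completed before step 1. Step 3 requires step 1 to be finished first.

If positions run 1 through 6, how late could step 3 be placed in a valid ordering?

The steps that are forced after step 3, directly or by a chain of constraints, are step 18, step 37. That's 2 steps.
With 2 mandatory successors out of 6 steps total, the latest slot for step 3 is 6−2 = 4, and it's reachable by doing all non-successors before step 3.

4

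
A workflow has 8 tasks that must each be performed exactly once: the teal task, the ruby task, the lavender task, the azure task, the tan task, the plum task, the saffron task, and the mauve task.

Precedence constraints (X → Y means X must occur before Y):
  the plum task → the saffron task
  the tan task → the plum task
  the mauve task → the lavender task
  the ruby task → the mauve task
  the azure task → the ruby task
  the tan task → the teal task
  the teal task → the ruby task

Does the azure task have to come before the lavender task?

Yes

Chaining the stated constraints: the azure task → the ruby task → the mauve task → the lavender task.
Hence the azure task necessarily comes before the lavender task.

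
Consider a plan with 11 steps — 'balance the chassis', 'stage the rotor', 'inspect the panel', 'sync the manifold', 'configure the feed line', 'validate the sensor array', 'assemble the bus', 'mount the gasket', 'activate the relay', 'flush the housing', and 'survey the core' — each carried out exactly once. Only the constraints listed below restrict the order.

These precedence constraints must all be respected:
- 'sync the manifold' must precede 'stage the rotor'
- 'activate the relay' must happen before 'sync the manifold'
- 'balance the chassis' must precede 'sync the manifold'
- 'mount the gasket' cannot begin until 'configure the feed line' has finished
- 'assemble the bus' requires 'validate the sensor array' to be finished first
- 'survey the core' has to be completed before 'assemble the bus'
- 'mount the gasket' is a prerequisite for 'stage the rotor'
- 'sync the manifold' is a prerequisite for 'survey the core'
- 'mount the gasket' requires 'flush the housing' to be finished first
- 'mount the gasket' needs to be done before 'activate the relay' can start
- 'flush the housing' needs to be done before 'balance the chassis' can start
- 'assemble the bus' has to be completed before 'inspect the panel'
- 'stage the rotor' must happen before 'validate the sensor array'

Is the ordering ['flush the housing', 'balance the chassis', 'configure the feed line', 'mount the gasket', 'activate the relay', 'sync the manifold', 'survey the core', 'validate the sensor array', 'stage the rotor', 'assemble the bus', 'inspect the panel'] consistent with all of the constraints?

No

The sequence places 'validate the sensor array' ahead of 'stage the rotor'.
That contradicts the constraint that 'stage the rotor' must precede 'validate the sensor array'.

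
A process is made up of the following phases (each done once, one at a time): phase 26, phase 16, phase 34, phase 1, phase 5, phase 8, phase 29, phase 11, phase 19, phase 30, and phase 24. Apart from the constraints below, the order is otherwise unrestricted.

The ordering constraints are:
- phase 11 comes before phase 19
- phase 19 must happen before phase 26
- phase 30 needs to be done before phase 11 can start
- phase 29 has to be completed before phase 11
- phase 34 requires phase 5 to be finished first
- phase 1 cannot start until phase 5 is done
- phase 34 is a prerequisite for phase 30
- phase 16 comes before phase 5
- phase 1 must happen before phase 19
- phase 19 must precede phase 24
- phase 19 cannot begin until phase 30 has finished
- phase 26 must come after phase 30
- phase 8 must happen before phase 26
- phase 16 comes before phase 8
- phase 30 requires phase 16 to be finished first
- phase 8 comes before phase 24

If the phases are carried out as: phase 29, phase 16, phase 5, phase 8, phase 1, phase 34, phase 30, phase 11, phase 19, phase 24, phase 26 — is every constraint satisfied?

Yes

Checking each listed constraint against this order: for instance, phase 8 is in position 4 and phase 26 in position 11, so that constraint holds — and the remaining constraints check out the same way.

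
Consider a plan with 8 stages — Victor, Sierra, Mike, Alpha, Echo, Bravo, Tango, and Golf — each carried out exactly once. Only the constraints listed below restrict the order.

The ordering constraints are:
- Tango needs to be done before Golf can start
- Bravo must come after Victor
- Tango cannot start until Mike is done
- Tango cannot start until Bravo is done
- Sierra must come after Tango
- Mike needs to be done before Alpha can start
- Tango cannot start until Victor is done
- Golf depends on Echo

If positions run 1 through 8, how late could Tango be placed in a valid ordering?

6

Every stage that must follow Tango has to come after it. Tracing all chains starting from Tango, those stages are: Sierra, Golf — 2 in total.
With 2 mandatory successors out of 8 stages total, the latest slot for Tango is 8−2 = 6, and it's reachable by doing all non-successors before Tango.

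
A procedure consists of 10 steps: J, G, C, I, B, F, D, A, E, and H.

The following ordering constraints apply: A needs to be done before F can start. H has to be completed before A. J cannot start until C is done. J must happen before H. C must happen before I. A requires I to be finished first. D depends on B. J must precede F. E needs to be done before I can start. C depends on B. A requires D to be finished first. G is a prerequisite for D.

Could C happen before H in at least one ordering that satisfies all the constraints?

Every valid ordering already has C before H (the constraints require it), so in particular at least one does.

Yes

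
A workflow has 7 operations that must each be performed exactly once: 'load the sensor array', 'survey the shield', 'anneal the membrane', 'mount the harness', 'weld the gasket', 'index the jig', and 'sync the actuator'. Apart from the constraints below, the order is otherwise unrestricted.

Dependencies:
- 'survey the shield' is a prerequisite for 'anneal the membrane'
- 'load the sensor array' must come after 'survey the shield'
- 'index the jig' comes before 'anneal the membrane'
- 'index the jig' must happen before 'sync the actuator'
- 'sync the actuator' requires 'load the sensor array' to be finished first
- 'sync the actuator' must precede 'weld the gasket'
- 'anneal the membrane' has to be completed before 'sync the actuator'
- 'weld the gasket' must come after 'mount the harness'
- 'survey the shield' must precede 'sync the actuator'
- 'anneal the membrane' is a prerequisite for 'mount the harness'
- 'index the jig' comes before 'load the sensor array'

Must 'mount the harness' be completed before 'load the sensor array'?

No

No chain of constraints connects 'mount the harness' to 'load the sensor array' in either direction.
A valid ordering placing 'load the sensor array' before 'mount the harness' exists, so the answer is no.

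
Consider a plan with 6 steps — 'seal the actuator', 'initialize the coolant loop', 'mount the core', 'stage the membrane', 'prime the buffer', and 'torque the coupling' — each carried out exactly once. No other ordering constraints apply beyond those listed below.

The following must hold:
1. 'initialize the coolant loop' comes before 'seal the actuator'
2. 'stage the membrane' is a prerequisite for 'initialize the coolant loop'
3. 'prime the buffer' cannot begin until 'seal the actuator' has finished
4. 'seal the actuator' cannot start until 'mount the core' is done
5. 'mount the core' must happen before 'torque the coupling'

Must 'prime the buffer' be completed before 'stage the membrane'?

No

In fact the dependencies run the other way: 'stage the membrane' → 'initialize the coolant loop' → 'seal the actuator' → 'prime the buffer'.
So 'prime the buffer' does not have to come before 'stage the membrane' — it cannot.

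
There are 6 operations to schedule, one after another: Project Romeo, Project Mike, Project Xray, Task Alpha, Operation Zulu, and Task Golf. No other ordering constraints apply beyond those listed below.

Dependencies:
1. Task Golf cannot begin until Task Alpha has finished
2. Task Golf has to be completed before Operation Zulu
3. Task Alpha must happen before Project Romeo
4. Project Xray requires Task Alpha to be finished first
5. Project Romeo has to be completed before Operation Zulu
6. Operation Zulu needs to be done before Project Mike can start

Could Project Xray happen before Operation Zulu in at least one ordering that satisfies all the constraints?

No chain of constraints runs from Operation Zulu to Project Xray, so Operation Zulu is not required to come first.
That means at least one valid schedule has Project Xray before Operation Zulu.

Yes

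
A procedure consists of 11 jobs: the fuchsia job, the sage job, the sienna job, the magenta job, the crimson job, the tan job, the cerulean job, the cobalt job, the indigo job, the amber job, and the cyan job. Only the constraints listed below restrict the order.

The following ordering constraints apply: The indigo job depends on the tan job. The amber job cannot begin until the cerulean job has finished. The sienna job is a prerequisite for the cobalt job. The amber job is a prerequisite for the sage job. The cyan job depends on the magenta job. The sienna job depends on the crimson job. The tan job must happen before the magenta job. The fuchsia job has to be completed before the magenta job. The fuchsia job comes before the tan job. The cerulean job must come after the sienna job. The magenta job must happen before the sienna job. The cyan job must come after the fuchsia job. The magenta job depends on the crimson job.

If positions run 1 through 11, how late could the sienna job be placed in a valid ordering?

7

Every job that must follow the sienna job has to come after it. Tracing all chains starting from the sienna job, those jobs are: the sage job, the cerulean job, the cobalt job, the amber job — 4 in total.
With 4 mandatory successors out of 11 jobs total, the latest slot for the sienna job is 11−4 = 7, and it's reachable by doing all non-successors before the sienna job.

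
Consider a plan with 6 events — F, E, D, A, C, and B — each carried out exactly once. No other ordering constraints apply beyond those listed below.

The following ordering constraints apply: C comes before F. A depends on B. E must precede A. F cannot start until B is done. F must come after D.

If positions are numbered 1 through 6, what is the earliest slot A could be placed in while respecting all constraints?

The events that are forced before A, directly or transitively, are E, B. That's 2 events.
With 2 mandatory predecessors, the earliest A can sit is position 2+1 = 3, and placing just those 2 first achieves it.

3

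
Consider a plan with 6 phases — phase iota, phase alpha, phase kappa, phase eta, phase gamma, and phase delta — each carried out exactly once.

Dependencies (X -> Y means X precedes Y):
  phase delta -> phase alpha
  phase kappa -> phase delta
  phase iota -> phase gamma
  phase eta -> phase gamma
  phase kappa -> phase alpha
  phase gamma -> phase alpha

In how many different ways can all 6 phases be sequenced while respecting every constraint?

20

The phases with no prerequisites are phase iota, phase kappa, phase eta; any of them can be placed first.
Counting all ways to extend the partial order to a total order gives 20.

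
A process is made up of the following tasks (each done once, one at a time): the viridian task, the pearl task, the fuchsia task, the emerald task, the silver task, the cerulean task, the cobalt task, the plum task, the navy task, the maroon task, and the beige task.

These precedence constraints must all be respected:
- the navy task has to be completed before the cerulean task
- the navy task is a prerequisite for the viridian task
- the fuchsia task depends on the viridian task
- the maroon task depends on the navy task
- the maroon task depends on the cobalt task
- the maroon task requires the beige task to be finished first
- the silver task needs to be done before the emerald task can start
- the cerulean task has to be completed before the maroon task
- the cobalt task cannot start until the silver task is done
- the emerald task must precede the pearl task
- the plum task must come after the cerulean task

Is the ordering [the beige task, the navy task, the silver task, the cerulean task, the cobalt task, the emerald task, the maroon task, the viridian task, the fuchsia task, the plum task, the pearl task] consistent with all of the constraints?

Yes

Every stated constraint is respected: the navy task sits at position 2, ahead of the viridian task at position 8, and each of the other listed pairs likewise has the predecessor earlier in the sequence.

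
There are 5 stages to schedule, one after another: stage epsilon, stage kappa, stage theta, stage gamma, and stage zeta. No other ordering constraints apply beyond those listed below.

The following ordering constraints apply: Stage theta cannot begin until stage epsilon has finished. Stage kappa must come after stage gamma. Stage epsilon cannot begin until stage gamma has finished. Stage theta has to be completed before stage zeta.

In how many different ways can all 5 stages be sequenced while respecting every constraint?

4

Only stage gamma has no prerequisites, so it must go first.
Systematically extending each partial ordering one stage at a time and counting, there are 4 complete orderings.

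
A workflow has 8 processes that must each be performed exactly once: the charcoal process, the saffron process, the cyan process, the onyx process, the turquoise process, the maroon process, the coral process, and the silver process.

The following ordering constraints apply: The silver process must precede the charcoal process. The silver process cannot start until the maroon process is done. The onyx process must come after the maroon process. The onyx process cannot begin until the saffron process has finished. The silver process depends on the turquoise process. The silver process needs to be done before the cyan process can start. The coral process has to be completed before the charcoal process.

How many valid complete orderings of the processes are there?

452

The processes with no prerequisites are the saffron process, the turquoise process, the maroon process, the coral process; any of them can be placed first.
Counting all ways to extend the partial order to a total order gives 452.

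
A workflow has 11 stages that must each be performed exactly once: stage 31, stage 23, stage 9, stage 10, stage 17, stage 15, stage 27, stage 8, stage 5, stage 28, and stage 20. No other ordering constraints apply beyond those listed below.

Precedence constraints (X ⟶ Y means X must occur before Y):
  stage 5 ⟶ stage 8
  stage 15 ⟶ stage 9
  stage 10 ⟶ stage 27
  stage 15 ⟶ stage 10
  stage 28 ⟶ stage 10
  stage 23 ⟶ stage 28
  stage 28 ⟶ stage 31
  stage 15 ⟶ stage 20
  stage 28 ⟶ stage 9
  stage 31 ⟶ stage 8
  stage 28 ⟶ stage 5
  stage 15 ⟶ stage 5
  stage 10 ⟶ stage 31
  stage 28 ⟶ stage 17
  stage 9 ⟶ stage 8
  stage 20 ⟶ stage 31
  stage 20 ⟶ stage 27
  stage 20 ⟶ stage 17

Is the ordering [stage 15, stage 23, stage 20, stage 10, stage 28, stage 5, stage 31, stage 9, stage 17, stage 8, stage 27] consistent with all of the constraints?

No

The sequence places stage 10 ahead of stage 28.
That contradicts the constraint that stage 28 must precede stage 10.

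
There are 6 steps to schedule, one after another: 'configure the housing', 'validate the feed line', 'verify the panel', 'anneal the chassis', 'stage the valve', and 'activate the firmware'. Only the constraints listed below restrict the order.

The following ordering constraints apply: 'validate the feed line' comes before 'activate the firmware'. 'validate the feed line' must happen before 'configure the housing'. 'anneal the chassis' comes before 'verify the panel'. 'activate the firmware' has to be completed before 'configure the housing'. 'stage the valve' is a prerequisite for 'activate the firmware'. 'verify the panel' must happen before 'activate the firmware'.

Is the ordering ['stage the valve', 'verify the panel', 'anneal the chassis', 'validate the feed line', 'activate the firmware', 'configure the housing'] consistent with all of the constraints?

No

In the proposed order, 'verify the panel' appears before 'anneal the chassis'.
That contradicts the constraint that 'anneal the chassis' must precede 'verify the panel'.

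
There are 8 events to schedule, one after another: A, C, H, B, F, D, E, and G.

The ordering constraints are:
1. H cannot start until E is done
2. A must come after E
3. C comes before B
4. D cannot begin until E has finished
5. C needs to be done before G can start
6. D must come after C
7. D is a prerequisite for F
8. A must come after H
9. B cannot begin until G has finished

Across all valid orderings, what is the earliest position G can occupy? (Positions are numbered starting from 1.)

The only event forced before G (directly or transitively) is C.
So at minimum 1 event comes before G, putting G no earlier than position 2. That position is achievable by scheduling exactly that predecessor first.

2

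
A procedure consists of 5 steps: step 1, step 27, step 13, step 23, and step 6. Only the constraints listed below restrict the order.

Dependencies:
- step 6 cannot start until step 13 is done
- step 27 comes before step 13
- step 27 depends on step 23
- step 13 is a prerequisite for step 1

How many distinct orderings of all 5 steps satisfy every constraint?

2

Step 23 is the only step with nothing required before it, so every ordering starts there.
Systematically extending each partial ordering one step at a time and counting, there are 2 complete orderings.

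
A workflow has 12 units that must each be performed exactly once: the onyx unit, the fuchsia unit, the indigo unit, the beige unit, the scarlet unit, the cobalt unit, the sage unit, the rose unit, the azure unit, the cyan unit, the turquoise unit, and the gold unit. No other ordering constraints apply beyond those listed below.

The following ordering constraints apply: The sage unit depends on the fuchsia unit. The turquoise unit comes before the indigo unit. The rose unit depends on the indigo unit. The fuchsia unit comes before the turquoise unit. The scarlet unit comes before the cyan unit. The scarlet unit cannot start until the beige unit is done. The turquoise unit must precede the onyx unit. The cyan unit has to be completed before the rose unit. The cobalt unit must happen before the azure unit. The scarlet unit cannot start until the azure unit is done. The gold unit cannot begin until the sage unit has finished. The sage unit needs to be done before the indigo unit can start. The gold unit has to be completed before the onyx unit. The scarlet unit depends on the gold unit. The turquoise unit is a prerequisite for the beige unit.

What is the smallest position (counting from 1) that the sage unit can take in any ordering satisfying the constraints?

The only unit forced before the sage unit (directly or transitively) is the fuchsia unit.
So at minimum 1 unit comes before the sage unit, putting the sage unit no earlier than position 2. That position is achievable by scheduling exactly that predecessor first.

2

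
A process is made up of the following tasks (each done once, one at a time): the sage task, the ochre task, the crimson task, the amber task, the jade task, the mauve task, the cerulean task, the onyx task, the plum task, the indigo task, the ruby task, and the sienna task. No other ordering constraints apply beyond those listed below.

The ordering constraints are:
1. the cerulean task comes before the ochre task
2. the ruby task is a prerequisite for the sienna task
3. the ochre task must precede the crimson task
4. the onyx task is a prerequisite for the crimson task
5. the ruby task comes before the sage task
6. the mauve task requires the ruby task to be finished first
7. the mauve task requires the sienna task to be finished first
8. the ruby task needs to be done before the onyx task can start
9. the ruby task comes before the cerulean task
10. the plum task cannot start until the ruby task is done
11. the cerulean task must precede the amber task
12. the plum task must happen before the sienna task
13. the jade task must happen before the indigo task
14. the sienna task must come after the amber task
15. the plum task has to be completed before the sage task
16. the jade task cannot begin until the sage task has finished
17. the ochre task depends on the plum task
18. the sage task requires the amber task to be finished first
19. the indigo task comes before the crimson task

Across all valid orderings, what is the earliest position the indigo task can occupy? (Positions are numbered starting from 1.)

7

The tasks that are forced before the indigo task, directly or transitively, are the sage task, the amber task, the jade task, the cerulean task, the plum task, the ruby task. That's 6 tasks.
With 6 mandatory predecessors, the earliest the indigo task can sit is position 6+1 = 7, and placing just those 6 first achieves it.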